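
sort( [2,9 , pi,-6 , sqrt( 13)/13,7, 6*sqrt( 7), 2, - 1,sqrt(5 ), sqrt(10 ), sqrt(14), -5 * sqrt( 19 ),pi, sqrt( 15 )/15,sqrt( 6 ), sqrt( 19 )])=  [ - 5*sqrt( 19), - 6,-1 , sqrt(15)/15,sqrt( 13)/13,2, 2,  sqrt( 5) , sqrt (6),pi, pi, sqrt( 10),sqrt (14), sqrt(19), 7,9, 6*sqrt( 7 )] 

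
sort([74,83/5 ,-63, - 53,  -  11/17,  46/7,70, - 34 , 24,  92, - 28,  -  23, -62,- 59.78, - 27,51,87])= [-63 ,  -  62, - 59.78, -53, - 34,- 28, - 27, -23, - 11/17,46/7 , 83/5,24, 51,70,74, 87 , 92]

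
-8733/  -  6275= 8733/6275=1.39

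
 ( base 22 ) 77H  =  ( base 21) 81a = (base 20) 8hj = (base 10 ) 3559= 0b110111100111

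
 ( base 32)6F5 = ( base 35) 5ee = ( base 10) 6629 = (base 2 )1100111100101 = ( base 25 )AF4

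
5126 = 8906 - 3780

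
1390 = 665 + 725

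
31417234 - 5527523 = 25889711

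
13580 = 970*14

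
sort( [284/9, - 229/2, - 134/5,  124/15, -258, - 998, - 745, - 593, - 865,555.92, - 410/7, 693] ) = [ - 998, - 865, -745, -593, - 258, - 229/2, - 410/7, -134/5, 124/15, 284/9, 555.92,693]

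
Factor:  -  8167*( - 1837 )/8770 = 2^(-1)*5^ (-1 )*11^1*167^1*877^(-1)*8167^1= 15002779/8770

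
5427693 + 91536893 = 96964586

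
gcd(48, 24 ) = 24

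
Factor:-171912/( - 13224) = 13^1 = 13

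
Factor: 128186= 2^1*107^1*599^1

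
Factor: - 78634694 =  - 2^1 * 37^1 * 571^1 * 1861^1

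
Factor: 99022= 2^1*7^1*11^1* 643^1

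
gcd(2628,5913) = 657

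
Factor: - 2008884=-2^2*3^1*167407^1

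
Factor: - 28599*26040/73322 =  - 372358980/36661 = - 2^2*3^2*5^1*7^1*31^1*61^( - 1) * 601^( - 1)* 9533^1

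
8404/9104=2101/2276 = 0.92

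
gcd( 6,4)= 2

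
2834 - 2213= 621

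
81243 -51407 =29836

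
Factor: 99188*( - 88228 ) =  - 8751158864 = - 2^4*7^1*23^1*137^2 * 181^1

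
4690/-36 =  - 2345/18   =  - 130.28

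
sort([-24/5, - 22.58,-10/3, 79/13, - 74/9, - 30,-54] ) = [-54, - 30 , - 22.58, - 74/9,-24/5, - 10/3, 79/13] 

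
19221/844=19221/844 =22.77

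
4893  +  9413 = 14306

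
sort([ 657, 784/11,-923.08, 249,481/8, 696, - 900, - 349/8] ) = [ - 923.08, - 900, - 349/8, 481/8,784/11, 249,657,696] 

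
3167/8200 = 3167/8200 = 0.39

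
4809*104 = 500136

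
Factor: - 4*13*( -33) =1716  =  2^2*3^1*11^1*13^1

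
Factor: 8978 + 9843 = 18821 = 11^1*29^1*59^1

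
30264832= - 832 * ( - 36376) 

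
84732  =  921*92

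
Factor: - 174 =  - 2^1*3^1*29^1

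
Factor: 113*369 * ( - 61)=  - 2543517 = - 3^2*41^1* 61^1*113^1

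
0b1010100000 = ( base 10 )672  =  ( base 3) 220220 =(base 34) jq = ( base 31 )ll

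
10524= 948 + 9576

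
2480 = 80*31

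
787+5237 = 6024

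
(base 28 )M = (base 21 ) 11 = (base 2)10110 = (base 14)18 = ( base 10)22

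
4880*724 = 3533120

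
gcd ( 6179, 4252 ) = 1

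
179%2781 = 179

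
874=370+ 504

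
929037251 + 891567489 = 1820604740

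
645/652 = 645/652 = 0.99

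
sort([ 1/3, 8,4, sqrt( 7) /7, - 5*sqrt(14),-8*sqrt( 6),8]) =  [ -8 * sqrt(6) , - 5*sqrt(14), 1/3,sqrt( 7)/7,4, 8,8 ] 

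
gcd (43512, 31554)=6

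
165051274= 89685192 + 75366082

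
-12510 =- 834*15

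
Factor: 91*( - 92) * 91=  - 2^2*7^2*13^2*23^1 = - 761852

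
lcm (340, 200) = 3400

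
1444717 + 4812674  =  6257391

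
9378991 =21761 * 431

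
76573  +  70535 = 147108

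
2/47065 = 2/47065 = 0.00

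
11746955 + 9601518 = 21348473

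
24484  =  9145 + 15339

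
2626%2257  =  369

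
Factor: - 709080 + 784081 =75001 = 179^1*419^1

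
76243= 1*76243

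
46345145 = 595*77891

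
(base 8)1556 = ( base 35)p3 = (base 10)878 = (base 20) 23i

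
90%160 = 90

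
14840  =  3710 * 4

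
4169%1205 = 554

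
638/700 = 319/350 = 0.91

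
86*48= 4128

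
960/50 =19 + 1/5= 19.20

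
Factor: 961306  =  2^1*83^1*5791^1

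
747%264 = 219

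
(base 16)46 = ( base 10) 70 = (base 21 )37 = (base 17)42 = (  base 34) 22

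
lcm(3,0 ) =0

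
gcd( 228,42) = 6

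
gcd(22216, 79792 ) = 8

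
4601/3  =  4601/3 = 1533.67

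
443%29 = 8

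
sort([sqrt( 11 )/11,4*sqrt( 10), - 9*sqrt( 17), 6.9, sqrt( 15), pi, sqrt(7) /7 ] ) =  [ - 9*sqrt( 17 ),sqrt( 11) /11, sqrt(7)/7,  pi, sqrt( 15 ),6.9, 4*sqrt( 10) ] 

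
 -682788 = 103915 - 786703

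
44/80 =11/20 = 0.55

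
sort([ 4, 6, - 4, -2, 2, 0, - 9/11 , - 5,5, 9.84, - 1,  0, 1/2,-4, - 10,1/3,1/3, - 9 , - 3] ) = [ -10 , - 9,-5, - 4, - 4 ,-3, - 2, - 1,-9/11,  0, 0, 1/3, 1/3, 1/2,2, 4, 5,6,9.84]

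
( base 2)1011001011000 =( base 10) 5720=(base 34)4w8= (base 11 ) 4330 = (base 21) ck8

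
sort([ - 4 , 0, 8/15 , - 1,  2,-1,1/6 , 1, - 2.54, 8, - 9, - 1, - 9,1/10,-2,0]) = [ - 9,-9, - 4, - 2.54,-2, - 1, - 1, - 1 , 0, 0,1/10, 1/6, 8/15, 1,2, 8 ]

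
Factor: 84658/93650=5^ (-2) * 7^1*1873^ ( - 1)*6047^1 = 42329/46825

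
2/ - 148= -1 + 73/74 = - 0.01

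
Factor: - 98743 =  - 19^1 *5197^1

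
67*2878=192826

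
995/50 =19+9/10 = 19.90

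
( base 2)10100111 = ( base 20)87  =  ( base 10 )167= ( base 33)52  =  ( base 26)6B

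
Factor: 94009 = 94009^1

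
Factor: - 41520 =-2^4*3^1*  5^1*173^1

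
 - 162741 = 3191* ( - 51)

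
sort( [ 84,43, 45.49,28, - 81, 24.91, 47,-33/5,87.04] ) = [ - 81, - 33/5, 24.91,28, 43,45.49, 47, 84, 87.04]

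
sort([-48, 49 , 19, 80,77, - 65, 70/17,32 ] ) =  [ - 65,-48, 70/17, 19,32, 49,77 , 80 ] 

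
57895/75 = 771 + 14/15 = 771.93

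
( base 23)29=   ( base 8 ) 67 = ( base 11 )50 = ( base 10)55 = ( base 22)2b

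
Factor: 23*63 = 3^2* 7^1 *23^1 = 1449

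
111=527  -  416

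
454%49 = 13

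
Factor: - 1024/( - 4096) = 1/4 = 2^( - 2)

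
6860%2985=890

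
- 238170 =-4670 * 51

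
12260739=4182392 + 8078347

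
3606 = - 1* ( - 3606 ) 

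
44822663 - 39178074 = 5644589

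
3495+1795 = 5290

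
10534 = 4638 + 5896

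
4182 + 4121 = 8303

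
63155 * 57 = 3599835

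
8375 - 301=8074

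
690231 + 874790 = 1565021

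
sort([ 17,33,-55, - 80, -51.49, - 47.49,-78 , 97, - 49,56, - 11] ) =[-80, - 78, - 55, - 51.49, - 49,- 47.49,-11, 17,  33, 56 , 97]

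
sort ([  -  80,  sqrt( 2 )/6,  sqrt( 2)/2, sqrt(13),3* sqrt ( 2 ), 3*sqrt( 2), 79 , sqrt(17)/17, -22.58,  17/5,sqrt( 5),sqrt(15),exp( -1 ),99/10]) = [ - 80,- 22.58,sqrt( 2 )/6,sqrt(17)/17,exp (-1 ),sqrt( 2)/2,sqrt(5 ),17/5, sqrt ( 13),  sqrt(15 ), 3*sqrt (2), 3*sqrt ( 2 ), 99/10, 79]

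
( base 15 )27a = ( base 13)346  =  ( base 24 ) nd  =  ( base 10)565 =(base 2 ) 1000110101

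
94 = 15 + 79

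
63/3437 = 9/491 = 0.02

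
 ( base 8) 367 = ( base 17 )e9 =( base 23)ah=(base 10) 247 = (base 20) C7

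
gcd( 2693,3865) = 1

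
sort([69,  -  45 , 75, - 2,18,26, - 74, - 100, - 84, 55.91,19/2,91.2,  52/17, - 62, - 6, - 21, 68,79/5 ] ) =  [ - 100, - 84, - 74, - 62, - 45, - 21, - 6,  -  2, 52/17, 19/2, 79/5, 18, 26,55.91, 68, 69, 75,91.2] 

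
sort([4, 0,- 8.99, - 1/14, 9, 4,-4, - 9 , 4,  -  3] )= [-9, - 8.99, - 4, - 3, - 1/14, 0, 4 , 4, 4, 9]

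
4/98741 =4/98741 = 0.00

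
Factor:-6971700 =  - 2^2*3^1* 5^2*17^1*1367^1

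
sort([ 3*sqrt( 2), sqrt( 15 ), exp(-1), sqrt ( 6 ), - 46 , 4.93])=[ - 46,exp( - 1 ), sqrt( 6 ), sqrt( 15 ), 3 * sqrt(2 ),4.93 ] 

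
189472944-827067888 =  - 637594944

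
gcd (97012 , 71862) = 2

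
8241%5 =1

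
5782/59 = 98 = 98.00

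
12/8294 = 6/4147 =0.00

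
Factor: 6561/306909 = 9/421 = 3^2*421^( - 1 ) 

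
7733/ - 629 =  - 209/17 = - 12.29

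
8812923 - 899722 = 7913201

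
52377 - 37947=14430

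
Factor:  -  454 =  -2^1* 227^1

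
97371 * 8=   778968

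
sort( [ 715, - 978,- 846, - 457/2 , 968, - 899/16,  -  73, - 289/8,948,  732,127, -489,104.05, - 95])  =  [ - 978 ,-846, - 489, - 457/2, - 95 , - 73,-899/16, - 289/8, 104.05, 127,715,732,948,968 ] 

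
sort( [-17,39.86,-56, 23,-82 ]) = [ - 82, - 56,-17, 23,39.86]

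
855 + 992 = 1847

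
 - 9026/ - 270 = 4513/135 = 33.43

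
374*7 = 2618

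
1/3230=1/3230 = 0.00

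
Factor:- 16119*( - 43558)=702111402 = 2^1*3^4*29^1 * 199^1*751^1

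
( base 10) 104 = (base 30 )3e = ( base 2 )1101000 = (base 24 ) 48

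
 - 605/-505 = 1 + 20/101 = 1.20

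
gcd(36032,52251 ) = 1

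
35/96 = 35/96 = 0.36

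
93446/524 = 46723/262 = 178.33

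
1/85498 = 1/85498 =0.00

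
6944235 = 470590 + 6473645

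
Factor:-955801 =- 7^1 * 11^1*12413^1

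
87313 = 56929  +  30384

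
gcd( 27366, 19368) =6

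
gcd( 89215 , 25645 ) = 5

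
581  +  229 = 810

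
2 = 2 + 0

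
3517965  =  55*63963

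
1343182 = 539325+803857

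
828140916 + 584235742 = 1412376658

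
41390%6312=3518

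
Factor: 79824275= 5^2*251^1*12721^1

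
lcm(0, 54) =0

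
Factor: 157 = 157^1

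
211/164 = 1+47/164 = 1.29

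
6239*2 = 12478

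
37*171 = 6327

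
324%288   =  36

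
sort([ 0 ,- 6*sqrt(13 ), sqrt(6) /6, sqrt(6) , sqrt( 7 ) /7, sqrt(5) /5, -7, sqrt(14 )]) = [-6*sqrt ( 13),-7, 0, sqrt( 7)/7, sqrt(6)/6, sqrt(5)/5 , sqrt( 6),sqrt(14)] 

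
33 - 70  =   - 37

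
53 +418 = 471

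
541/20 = 541/20 =27.05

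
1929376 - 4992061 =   -  3062685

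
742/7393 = 742/7393 = 0.10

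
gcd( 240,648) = 24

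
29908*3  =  89724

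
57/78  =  19/26 = 0.73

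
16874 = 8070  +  8804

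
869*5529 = 4804701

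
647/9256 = 647/9256 = 0.07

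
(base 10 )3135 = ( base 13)1572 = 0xC3F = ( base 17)AE7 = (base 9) 4263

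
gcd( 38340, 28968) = 852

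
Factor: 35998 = 2^1*41^1*439^1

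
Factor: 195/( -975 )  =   - 1/5 = - 5^( - 1 ) 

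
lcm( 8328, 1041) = 8328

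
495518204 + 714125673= 1209643877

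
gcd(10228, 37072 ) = 4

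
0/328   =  0= 0.00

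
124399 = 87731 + 36668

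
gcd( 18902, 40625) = 13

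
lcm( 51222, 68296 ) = 204888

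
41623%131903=41623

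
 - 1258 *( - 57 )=71706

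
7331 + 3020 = 10351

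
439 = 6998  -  6559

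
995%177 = 110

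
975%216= 111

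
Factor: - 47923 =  - 17^1*2819^1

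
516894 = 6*86149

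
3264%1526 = 212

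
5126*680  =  3485680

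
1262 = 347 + 915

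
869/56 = 869/56 = 15.52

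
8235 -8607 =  - 372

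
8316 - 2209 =6107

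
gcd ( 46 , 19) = 1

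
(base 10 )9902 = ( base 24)H4E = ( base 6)113502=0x26AE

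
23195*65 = 1507675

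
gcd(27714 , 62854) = 2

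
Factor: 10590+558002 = 568592 = 2^4*35537^1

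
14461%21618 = 14461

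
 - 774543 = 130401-904944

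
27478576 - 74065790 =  - 46587214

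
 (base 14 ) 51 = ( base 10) 71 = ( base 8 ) 107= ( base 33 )25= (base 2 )1000111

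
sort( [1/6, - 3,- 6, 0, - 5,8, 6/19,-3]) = [- 6, - 5, - 3, - 3,0, 1/6, 6/19,8 ] 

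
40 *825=33000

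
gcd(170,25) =5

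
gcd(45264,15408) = 48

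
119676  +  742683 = 862359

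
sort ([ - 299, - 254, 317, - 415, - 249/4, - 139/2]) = [ - 415 , - 299, - 254, - 139/2, - 249/4, 317]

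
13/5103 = 13/5103 = 0.00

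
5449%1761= 166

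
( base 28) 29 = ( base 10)65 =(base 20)35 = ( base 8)101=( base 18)3b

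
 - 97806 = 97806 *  ( - 1) 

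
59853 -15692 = 44161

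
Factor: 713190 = 2^1*3^1*5^1* 23773^1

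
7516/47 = 159 +43/47 = 159.91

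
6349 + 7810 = 14159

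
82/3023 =82/3023  =  0.03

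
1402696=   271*5176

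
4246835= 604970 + 3641865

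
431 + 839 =1270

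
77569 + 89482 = 167051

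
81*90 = 7290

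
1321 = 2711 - 1390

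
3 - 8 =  - 5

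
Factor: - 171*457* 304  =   - 2^4*3^2*19^2 * 457^1 =-  23756688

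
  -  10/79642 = -5/39821 = -0.00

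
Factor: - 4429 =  - 43^1*103^1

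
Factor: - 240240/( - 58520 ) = 2^1*3^1*13^1*19^( - 1)= 78/19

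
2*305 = 610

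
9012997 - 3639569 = 5373428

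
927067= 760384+166683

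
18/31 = 18/31 = 0.58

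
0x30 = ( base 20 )28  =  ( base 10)48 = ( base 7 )66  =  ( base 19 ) 2A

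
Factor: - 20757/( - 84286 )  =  2^( - 1) * 3^1 * 11^1 * 67^( - 1) = 33/134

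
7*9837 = 68859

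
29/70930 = 29/70930 = 0.00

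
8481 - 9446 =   -  965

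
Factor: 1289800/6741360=32245/168534=2^ ( - 1)*3^( - 3) * 5^1 * 3121^ ( - 1)  *  6449^1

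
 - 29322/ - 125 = 29322/125 = 234.58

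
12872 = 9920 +2952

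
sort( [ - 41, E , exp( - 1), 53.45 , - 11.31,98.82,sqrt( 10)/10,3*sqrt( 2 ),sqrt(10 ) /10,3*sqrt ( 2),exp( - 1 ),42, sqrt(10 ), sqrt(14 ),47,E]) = [ - 41, - 11.31,sqrt ( 10 ) /10 , sqrt(10)/10, exp( - 1),exp( - 1),E, E, sqrt(10),sqrt(14), 3*sqrt(2), 3*sqrt(2), 42,  47,53.45,98.82 ] 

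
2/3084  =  1/1542 = 0.00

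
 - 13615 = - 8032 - 5583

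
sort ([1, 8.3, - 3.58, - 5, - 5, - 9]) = [ - 9, - 5,-5 , -3.58,1,  8.3] 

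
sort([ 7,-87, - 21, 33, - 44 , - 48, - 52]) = [ - 87,- 52,-48, - 44, - 21,7 , 33]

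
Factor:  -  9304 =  - 2^3 *1163^1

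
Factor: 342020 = 2^2*5^1*7^2*349^1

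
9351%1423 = 813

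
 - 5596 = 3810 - 9406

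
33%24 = 9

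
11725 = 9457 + 2268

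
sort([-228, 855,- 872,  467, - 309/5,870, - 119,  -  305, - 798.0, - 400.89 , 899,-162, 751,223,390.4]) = [- 872, - 798.0, - 400.89, - 305, -228, - 162, - 119,- 309/5, 223,390.4,467,751 , 855, 870  ,  899] 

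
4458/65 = 4458/65 = 68.58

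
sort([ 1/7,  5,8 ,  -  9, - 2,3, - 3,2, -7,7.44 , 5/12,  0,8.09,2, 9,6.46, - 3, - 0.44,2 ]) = [-9, - 7, - 3,-3, - 2,  -  0.44 , 0, 1/7,5/12,2,2,2,3,5, 6.46,7.44,8 , 8.09,  9]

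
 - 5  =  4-9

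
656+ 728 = 1384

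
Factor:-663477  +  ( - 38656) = - 702133 = - 47^1 * 14939^1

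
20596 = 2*10298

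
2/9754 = 1/4877 = 0.00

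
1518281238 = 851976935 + 666304303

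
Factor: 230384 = 2^4*7^1*11^2*17^1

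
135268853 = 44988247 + 90280606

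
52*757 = 39364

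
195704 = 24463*8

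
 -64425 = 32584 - 97009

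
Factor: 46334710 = 2^1*5^1*4633471^1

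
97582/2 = 48791 = 48791.00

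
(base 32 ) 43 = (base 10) 131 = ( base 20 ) 6b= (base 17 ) 7c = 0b10000011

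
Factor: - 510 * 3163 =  - 2^1 *3^1*5^1*17^1*3163^1= - 1613130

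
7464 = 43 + 7421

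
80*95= 7600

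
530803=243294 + 287509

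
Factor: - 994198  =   - 2^1*23^1 * 21613^1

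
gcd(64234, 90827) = 1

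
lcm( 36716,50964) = 3414588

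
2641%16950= 2641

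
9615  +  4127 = 13742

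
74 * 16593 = 1227882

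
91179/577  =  91179/577=158.02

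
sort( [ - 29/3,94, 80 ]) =[ - 29/3,80, 94 ]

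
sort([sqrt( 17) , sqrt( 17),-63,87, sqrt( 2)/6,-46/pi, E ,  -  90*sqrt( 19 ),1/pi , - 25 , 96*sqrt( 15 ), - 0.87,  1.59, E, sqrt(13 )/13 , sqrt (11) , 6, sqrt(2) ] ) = [ - 90*sqrt ( 19 ) , -63, - 25, - 46/pi, - 0.87,sqrt (2 ) /6, sqrt (13 )/13,1/pi, sqrt(2 ),1.59, E , E, sqrt ( 11), sqrt(17),sqrt (17 ) , 6 , 87,96*sqrt( 15 )] 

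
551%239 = 73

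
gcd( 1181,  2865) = 1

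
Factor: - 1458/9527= -2^1 * 3^6*7^( - 1) * 1361^( - 1)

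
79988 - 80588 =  - 600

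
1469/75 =1469/75 = 19.59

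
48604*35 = 1701140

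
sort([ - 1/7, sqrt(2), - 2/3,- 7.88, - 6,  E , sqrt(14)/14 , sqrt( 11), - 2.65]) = [ - 7.88, - 6, - 2.65, - 2/3, - 1/7, sqrt( 14)/14,sqrt (2 ),E,sqrt( 11 ) ]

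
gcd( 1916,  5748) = 1916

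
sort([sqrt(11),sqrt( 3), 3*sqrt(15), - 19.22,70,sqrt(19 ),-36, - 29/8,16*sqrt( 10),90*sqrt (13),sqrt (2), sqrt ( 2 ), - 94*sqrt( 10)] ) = [  -  94*sqrt(10 ),-36, - 19.22,-29/8, sqrt( 2 ),sqrt( 2),sqrt( 3 ),sqrt(11) , sqrt( 19),3*sqrt( 15),16 * sqrt( 10),70,90*sqrt( 13 )]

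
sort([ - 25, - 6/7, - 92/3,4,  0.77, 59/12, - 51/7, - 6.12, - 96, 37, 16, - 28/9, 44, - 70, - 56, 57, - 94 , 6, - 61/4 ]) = [ - 96, - 94,  -  70, - 56, - 92/3, - 25,-61/4,-51/7, - 6.12, - 28/9, - 6/7, 0.77 , 4 , 59/12,6,16,37,44, 57 ] 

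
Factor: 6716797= 6716797^1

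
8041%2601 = 238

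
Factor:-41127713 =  - 11^1*29^1*229^1* 563^1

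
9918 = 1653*6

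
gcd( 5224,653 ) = 653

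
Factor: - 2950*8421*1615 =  - 2^1*3^1 *5^3*7^1* 17^1*19^1*59^1*401^1 = -40119749250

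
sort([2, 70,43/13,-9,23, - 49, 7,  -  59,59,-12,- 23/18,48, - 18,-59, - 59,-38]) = [ - 59,-59, - 59, - 49,-38, - 18, - 12, - 9 , - 23/18,  2,43/13, 7,23  ,  48,59,  70 ]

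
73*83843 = 6120539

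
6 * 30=180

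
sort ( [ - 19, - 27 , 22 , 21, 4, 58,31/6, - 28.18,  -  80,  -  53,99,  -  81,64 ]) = [ - 81 , - 80,  -  53, - 28.18,  -  27, -19, 4,31/6, 21,22,58 , 64,  99] 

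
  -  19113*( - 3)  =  57339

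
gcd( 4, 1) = 1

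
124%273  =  124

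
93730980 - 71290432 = 22440548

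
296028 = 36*8223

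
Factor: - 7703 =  - 7703^1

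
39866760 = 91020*438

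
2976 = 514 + 2462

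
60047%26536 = 6975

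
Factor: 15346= 2^1  *7673^1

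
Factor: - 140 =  - 2^2*5^1*7^1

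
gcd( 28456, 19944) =8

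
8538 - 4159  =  4379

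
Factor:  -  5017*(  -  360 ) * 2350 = 4244382000 = 2^4*3^2 * 5^3*29^1*47^1*173^1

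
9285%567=213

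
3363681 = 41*82041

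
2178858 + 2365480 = 4544338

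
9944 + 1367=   11311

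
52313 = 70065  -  17752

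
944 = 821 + 123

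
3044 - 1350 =1694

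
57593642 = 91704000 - 34110358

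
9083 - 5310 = 3773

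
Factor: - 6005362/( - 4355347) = 2^1*11^1*272971^1*4355347^(-1 ) 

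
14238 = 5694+8544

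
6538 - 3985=2553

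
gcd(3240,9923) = 1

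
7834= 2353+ 5481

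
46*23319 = 1072674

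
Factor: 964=2^2*241^1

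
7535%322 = 129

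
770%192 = 2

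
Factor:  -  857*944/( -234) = 2^3*3^(-2)*13^( - 1)*59^1 * 857^1 = 404504/117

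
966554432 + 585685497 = 1552239929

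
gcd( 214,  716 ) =2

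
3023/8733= 3023/8733 = 0.35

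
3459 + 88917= 92376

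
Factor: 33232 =2^4*31^1*67^1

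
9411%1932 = 1683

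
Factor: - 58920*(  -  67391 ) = 3970677720 = 2^3*3^1*5^1*491^1*67391^1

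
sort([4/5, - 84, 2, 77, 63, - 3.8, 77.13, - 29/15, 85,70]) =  [ - 84,-3.8  , - 29/15, 4/5,2,63 , 70,77 , 77.13,85]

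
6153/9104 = 6153/9104 = 0.68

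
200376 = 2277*88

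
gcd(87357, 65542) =1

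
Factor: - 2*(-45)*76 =6840 = 2^3*3^2*5^1*19^1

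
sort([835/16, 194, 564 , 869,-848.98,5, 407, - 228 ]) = [  -  848.98,- 228,5, 835/16 , 194, 407,564, 869] 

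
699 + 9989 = 10688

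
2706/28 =96 + 9/14 = 96.64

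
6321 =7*903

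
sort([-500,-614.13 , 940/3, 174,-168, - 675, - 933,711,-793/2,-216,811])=[ - 933,-675 , - 614.13,-500, - 793/2,-216,-168, 174,940/3,711,811]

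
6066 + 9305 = 15371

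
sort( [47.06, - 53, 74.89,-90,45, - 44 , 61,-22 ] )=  [-90, - 53, - 44, - 22, 45, 47.06,61, 74.89 ] 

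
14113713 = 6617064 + 7496649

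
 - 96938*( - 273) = 26464074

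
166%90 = 76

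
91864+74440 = 166304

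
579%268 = 43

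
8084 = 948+7136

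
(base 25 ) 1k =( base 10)45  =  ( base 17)2b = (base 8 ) 55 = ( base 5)140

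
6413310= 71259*90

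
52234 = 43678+8556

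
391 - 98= 293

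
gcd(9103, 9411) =1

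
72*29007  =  2088504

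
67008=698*96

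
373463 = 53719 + 319744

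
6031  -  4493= 1538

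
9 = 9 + 0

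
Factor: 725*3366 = 2^1*3^2*5^2*11^1*17^1 * 29^1 = 2440350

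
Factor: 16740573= 3^1*23^1*242617^1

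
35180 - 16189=18991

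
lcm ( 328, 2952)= 2952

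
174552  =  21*8312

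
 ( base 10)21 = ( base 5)41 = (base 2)10101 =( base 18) 13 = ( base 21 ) 10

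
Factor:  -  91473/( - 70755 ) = 5^( - 1)*53^( -1)*89^( - 1)*30491^1  =  30491/23585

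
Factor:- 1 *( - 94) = 2^1*47^1 = 94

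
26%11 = 4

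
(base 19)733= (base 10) 2587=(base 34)283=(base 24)4BJ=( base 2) 101000011011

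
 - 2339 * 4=-9356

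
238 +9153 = 9391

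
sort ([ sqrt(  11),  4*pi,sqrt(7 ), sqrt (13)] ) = [sqrt(7), sqrt ( 11 ),  sqrt(13 ), 4*pi ] 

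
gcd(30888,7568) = 88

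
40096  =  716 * 56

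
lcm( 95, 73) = 6935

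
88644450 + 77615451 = 166259901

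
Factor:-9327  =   - 3^1*3109^1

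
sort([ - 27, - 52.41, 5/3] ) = [ - 52.41,-27,  5/3]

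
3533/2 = 1766 + 1/2 = 1766.50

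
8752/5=1750+2/5 = 1750.40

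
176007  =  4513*39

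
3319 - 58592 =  - 55273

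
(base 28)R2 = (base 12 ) 532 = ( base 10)758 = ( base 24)17E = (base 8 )1366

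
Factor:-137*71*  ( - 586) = 5700022   =  2^1*71^1*137^1*293^1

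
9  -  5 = 4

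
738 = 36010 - 35272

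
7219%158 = 109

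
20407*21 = 428547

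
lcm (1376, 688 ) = 1376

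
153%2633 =153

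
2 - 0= 2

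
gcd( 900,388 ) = 4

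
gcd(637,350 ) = 7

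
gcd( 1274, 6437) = 1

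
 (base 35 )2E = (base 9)103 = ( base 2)1010100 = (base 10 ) 84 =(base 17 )4G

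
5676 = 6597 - 921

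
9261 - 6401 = 2860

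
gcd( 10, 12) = 2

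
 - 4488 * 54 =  - 242352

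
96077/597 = 96077/597 = 160.93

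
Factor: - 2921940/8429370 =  - 2^1 * 3^2*7^1*773^1*280979^( - 1) = -97398/280979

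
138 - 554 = -416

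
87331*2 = 174662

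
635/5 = 127 = 127.00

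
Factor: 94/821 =2^1 * 47^1* 821^( - 1)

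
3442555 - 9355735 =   -  5913180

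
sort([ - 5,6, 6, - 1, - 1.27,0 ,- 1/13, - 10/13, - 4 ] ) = [ - 5,  -  4, - 1.27, - 1,  -  10/13, - 1/13,0, 6,6]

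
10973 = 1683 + 9290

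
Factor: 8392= 2^3*1049^1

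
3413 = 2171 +1242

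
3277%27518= 3277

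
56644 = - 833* ( - 68 )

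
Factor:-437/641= -19^1*23^1*641^( - 1 ) 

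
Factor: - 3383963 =-11^1 * 307633^1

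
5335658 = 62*86059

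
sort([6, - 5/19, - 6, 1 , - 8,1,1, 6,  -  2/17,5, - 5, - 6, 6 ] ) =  [  -  8, - 6,-6, - 5,-5/19, - 2/17, 1, 1,  1, 5,6,  6,  6 ]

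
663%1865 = 663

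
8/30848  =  1/3856 =0.00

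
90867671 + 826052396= 916920067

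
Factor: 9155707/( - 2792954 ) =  - 2^( - 1)*11^2*17^1 * 239^(-1) * 4451^1*5843^(-1 ) 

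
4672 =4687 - 15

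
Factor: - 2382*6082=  - 2^2*3^1*397^1*3041^1=- 14487324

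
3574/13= 3574/13 = 274.92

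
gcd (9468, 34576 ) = 4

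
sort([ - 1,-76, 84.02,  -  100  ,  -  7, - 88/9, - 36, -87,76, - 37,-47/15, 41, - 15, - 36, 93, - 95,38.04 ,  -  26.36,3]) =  [ - 100, - 95, - 87, -76, - 37 ,- 36, - 36, - 26.36,-15, - 88/9, - 7, - 47/15, - 1,3 , 38.04,41, 76,84.02, 93]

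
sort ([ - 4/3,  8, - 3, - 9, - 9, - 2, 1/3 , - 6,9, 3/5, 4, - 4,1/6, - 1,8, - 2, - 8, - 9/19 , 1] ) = [ - 9, - 9, - 8, - 6,-4, - 3,-2, - 2, - 4/3, - 1, - 9/19,1/6, 1/3,3/5,1 , 4, 8,8, 9] 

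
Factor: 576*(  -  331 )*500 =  -95328000 = - 2^8*3^2*5^3*331^1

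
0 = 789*0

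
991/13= 991/13  =  76.23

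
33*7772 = 256476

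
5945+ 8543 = 14488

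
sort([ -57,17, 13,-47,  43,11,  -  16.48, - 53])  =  [ - 57, - 53, - 47, - 16.48, 11, 13  ,  17, 43]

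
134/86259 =134/86259 =0.00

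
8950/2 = 4475 = 4475.00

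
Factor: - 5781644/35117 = -2^2*11^1*101^1 * 1301^1*35117^( - 1)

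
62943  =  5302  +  57641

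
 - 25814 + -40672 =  - 66486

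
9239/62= 149 + 1/62 = 149.02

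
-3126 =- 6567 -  - 3441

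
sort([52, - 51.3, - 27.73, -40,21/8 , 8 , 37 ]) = [ - 51.3,  -  40, - 27.73, 21/8,8, 37, 52]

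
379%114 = 37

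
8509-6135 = 2374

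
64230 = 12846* 5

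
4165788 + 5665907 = 9831695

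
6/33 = 2/11 = 0.18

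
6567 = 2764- -3803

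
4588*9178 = 42108664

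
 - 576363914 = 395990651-972354565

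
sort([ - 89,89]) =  [ - 89, 89]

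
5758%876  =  502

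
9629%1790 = 679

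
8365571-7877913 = 487658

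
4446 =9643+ - 5197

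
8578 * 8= 68624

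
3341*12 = 40092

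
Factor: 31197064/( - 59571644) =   -  2^1*11^( - 1 )*41^1*227^1*419^1*1353901^( - 1)= - 7799266/14892911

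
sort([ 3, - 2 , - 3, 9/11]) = [ - 3  , - 2,9/11 , 3]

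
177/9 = 59/3 = 19.67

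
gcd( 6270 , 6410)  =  10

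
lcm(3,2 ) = 6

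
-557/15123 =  - 557/15123 = -  0.04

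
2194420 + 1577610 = 3772030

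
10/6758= 5/3379 =0.00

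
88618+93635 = 182253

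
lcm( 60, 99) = 1980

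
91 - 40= 51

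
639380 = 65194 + 574186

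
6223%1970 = 313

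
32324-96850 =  - 64526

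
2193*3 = 6579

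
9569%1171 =201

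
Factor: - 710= -2^1 * 5^1*71^1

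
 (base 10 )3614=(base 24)66E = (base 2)111000011110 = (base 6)24422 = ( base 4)320132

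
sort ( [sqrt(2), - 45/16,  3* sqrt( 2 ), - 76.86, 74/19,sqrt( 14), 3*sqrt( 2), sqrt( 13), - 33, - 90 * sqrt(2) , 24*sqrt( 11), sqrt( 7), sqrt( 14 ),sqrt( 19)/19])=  [ - 90*sqrt( 2),-76.86, -33,-45/16, sqrt( 19) /19,sqrt( 2),  sqrt( 7),sqrt(13 ),sqrt(14),sqrt(14),74/19,3 *sqrt( 2 ), 3 * sqrt( 2 ),  24*sqrt( 11)] 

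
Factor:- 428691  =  -3^1 * 142897^1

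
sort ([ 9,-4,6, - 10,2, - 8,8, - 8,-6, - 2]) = [ -10, - 8, - 8, - 6, - 4, - 2, 2, 6,  8,9 ]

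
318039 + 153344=471383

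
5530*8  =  44240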